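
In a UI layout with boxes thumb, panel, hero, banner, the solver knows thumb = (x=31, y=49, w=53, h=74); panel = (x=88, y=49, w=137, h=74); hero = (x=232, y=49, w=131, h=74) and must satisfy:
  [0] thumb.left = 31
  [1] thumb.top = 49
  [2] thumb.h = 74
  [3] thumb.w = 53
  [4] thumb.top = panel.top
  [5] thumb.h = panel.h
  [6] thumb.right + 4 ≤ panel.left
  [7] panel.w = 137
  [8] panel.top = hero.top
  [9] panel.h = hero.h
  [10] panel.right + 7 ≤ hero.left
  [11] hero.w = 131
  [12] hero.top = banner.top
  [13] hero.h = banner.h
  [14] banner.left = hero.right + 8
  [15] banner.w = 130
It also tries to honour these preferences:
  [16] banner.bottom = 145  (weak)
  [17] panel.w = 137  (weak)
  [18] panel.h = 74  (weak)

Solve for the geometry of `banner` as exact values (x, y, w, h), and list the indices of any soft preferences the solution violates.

1. banner.y = 49  [hero.top = banner.top]
2. banner.h = 74  [hero.h = banner.h]
3. banner.x = 371  [banner.left = hero.right + 8]
4. banner.w = 130  [banner.w = 130]

banner = (x=371, y=49, w=130, h=74)
violated soft preferences: 16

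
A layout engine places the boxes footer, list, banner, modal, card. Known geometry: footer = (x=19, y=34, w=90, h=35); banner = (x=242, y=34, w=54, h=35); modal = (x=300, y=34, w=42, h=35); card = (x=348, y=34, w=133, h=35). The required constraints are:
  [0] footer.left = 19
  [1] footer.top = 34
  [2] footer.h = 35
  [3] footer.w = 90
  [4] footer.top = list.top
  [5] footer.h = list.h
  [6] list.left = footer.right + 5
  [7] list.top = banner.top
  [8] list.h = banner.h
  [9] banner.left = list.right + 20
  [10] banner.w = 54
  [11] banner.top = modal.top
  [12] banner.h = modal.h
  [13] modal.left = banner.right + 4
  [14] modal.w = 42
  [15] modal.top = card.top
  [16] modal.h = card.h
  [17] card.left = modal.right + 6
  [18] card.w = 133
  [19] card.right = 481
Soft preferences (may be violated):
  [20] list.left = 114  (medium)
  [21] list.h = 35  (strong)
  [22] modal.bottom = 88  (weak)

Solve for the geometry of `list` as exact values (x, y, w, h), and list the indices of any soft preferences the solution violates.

list = (x=114, y=34, w=108, h=35)
violated soft preferences: 22

1. list.y = 34  [footer.top = list.top]
2. list.h = 35  [footer.h = list.h]
3. list.x = 114  [list.left = footer.right + 5]
4. list.w = 108  [banner.left = list.right + 20]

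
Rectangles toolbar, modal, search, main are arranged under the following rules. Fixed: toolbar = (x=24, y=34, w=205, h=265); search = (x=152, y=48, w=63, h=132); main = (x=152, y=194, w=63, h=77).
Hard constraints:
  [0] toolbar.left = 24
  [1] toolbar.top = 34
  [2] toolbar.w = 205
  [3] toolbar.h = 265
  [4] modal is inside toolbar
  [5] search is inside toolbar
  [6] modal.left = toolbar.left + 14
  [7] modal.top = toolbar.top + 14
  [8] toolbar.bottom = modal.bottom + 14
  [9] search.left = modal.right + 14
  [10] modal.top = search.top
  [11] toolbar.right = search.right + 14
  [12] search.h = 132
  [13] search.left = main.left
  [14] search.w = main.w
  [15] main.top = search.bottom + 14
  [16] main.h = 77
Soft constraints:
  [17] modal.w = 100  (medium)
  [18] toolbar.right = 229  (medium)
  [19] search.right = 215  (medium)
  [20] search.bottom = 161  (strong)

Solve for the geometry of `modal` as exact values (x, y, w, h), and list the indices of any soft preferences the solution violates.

1. modal.x = 38  [modal.left = toolbar.left + 14]
2. modal.y = 48  [modal.top = toolbar.top + 14]
3. modal.h = 237  [toolbar.bottom = modal.bottom + 14]
4. modal.w = 100  [search.left = modal.right + 14]

modal = (x=38, y=48, w=100, h=237)
violated soft preferences: 20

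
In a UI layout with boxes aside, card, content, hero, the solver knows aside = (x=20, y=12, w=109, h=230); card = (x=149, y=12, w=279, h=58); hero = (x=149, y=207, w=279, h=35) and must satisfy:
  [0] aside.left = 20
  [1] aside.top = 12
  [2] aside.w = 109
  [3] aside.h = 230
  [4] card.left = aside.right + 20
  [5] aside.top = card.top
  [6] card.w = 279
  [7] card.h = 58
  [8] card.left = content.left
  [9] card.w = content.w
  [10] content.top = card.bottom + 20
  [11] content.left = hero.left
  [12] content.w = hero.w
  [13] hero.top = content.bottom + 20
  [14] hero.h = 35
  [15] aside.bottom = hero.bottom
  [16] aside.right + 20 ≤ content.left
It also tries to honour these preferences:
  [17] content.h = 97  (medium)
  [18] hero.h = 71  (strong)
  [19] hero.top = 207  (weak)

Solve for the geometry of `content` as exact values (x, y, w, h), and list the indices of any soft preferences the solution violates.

1. content.x = 149  [card.left = content.left]
2. content.w = 279  [card.w = content.w]
3. content.y = 90  [content.top = card.bottom + 20]
4. content.h = 97  [hero.top = content.bottom + 20]

content = (x=149, y=90, w=279, h=97)
violated soft preferences: 18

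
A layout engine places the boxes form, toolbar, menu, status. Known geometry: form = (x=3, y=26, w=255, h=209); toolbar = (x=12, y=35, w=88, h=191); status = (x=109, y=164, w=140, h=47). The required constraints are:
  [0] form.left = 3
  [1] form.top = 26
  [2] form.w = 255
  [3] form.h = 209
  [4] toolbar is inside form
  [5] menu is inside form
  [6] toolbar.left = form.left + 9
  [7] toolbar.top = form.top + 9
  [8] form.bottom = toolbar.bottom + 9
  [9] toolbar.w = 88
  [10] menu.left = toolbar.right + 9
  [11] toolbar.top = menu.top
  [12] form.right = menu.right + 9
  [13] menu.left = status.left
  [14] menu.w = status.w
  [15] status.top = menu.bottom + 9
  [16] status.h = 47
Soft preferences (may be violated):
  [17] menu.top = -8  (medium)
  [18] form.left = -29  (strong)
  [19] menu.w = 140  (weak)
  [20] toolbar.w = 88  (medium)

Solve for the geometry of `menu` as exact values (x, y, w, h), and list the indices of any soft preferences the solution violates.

1. menu.x = 109  [menu.left = toolbar.right + 9]
2. menu.y = 35  [toolbar.top = menu.top]
3. menu.w = 140  [form.right = menu.right + 9]
4. menu.h = 120  [status.top = menu.bottom + 9]

menu = (x=109, y=35, w=140, h=120)
violated soft preferences: 17, 18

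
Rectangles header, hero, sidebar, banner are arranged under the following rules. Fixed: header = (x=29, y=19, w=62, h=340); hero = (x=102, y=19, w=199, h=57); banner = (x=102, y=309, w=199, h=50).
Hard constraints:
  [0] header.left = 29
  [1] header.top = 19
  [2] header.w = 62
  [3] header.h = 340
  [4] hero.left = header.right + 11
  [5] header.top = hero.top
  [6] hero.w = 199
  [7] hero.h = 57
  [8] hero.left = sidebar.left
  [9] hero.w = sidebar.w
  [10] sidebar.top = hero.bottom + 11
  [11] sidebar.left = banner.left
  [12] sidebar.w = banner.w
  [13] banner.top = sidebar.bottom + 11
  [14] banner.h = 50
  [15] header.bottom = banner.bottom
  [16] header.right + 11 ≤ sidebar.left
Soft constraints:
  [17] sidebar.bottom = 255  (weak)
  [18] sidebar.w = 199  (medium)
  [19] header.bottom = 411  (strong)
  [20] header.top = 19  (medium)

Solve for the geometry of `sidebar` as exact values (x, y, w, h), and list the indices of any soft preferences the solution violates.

sidebar = (x=102, y=87, w=199, h=211)
violated soft preferences: 17, 19

1. sidebar.x = 102  [hero.left = sidebar.left]
2. sidebar.w = 199  [hero.w = sidebar.w]
3. sidebar.y = 87  [sidebar.top = hero.bottom + 11]
4. sidebar.h = 211  [banner.top = sidebar.bottom + 11]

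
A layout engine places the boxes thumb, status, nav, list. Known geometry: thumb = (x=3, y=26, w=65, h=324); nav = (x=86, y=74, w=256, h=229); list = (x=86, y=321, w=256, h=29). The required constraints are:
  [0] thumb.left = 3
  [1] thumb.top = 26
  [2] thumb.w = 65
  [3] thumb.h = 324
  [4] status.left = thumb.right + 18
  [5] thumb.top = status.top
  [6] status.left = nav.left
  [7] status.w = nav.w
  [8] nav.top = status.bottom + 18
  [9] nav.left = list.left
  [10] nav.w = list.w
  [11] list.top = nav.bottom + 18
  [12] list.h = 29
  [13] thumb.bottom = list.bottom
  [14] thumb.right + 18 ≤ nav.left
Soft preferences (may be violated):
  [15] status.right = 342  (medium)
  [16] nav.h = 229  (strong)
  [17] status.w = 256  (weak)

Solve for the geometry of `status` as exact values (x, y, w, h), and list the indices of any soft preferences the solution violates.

status = (x=86, y=26, w=256, h=30)
violated soft preferences: none

1. status.x = 86  [status.left = thumb.right + 18]
2. status.y = 26  [thumb.top = status.top]
3. status.w = 256  [status.w = nav.w]
4. status.h = 30  [nav.top = status.bottom + 18]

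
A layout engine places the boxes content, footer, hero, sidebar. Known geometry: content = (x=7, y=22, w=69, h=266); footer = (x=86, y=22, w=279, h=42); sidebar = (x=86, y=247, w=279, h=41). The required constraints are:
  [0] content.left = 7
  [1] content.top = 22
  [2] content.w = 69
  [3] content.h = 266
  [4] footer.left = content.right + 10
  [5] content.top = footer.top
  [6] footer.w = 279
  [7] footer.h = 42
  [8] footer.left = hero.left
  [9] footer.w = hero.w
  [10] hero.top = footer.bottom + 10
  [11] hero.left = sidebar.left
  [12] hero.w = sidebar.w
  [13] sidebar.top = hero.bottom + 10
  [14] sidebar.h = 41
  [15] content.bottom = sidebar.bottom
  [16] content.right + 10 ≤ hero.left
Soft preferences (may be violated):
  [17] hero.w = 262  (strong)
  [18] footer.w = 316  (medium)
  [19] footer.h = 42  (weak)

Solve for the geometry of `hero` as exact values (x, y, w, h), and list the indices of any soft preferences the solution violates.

hero = (x=86, y=74, w=279, h=163)
violated soft preferences: 17, 18

1. hero.x = 86  [footer.left = hero.left]
2. hero.w = 279  [footer.w = hero.w]
3. hero.y = 74  [hero.top = footer.bottom + 10]
4. hero.h = 163  [sidebar.top = hero.bottom + 10]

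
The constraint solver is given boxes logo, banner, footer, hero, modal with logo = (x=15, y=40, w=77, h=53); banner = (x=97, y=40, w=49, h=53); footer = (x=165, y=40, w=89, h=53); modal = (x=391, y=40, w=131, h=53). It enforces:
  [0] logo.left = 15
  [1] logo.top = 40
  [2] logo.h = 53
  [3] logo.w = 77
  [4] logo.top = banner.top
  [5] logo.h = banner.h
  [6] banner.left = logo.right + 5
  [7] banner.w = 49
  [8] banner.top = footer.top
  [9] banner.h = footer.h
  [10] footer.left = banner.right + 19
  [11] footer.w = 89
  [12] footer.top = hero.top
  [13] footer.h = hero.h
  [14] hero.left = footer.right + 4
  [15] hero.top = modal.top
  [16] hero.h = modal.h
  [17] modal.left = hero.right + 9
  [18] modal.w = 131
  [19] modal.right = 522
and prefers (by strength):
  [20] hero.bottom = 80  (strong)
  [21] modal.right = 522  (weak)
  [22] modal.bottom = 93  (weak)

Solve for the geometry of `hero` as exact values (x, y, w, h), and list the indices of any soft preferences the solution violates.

1. hero.y = 40  [footer.top = hero.top]
2. hero.h = 53  [footer.h = hero.h]
3. hero.x = 258  [hero.left = footer.right + 4]
4. hero.w = 124  [modal.left = hero.right + 9]

hero = (x=258, y=40, w=124, h=53)
violated soft preferences: 20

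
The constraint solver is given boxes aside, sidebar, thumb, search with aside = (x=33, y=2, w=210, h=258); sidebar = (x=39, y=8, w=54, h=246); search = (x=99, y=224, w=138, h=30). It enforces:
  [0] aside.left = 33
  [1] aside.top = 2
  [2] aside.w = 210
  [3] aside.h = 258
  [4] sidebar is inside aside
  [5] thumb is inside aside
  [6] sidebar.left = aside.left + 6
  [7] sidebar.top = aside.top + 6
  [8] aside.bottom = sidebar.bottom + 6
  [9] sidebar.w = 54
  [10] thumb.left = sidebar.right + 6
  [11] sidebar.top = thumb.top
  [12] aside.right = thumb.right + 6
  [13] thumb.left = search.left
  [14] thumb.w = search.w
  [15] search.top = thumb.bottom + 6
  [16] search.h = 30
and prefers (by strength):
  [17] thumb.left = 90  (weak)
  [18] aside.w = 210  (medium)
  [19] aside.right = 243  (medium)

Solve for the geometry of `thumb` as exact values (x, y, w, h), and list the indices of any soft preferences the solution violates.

thumb = (x=99, y=8, w=138, h=210)
violated soft preferences: 17

1. thumb.x = 99  [thumb.left = sidebar.right + 6]
2. thumb.y = 8  [sidebar.top = thumb.top]
3. thumb.w = 138  [aside.right = thumb.right + 6]
4. thumb.h = 210  [search.top = thumb.bottom + 6]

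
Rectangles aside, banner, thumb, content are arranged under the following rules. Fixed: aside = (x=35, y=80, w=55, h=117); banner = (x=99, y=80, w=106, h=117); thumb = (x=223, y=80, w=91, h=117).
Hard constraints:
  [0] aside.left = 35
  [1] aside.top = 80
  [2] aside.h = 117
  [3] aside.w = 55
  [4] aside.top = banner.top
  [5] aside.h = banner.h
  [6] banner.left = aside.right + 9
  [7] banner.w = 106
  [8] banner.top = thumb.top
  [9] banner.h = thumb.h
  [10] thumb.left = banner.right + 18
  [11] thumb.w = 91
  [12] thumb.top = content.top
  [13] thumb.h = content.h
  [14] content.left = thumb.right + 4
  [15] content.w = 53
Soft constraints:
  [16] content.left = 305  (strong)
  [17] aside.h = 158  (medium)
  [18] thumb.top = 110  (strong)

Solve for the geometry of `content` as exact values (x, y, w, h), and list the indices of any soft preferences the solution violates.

1. content.y = 80  [thumb.top = content.top]
2. content.h = 117  [thumb.h = content.h]
3. content.x = 318  [content.left = thumb.right + 4]
4. content.w = 53  [content.w = 53]

content = (x=318, y=80, w=53, h=117)
violated soft preferences: 16, 17, 18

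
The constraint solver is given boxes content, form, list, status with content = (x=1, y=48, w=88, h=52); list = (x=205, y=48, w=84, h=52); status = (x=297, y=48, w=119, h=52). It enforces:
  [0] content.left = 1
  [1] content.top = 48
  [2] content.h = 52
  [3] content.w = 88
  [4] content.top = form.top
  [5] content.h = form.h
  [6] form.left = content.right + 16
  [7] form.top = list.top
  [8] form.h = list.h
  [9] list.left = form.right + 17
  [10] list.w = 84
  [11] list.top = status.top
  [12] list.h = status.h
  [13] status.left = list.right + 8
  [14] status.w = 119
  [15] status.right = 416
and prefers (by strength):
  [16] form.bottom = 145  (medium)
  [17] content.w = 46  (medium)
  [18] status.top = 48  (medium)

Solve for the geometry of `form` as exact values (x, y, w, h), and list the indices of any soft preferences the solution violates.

form = (x=105, y=48, w=83, h=52)
violated soft preferences: 16, 17

1. form.y = 48  [content.top = form.top]
2. form.h = 52  [content.h = form.h]
3. form.x = 105  [form.left = content.right + 16]
4. form.w = 83  [list.left = form.right + 17]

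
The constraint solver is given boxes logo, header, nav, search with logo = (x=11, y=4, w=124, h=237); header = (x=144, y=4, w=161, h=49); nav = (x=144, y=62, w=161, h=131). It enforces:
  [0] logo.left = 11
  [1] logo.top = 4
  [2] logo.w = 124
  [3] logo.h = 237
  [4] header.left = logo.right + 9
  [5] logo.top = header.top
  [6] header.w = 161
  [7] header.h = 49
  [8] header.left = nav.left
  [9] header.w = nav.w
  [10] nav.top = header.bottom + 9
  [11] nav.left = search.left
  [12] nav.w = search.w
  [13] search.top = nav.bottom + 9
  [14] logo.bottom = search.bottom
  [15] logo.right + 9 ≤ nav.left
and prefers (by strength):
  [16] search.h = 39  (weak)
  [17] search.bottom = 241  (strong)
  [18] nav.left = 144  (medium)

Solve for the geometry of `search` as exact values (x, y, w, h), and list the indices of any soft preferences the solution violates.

search = (x=144, y=202, w=161, h=39)
violated soft preferences: none

1. search.x = 144  [nav.left = search.left]
2. search.w = 161  [nav.w = search.w]
3. search.y = 202  [search.top = nav.bottom + 9]
4. search.h = 39  [logo.bottom = search.bottom]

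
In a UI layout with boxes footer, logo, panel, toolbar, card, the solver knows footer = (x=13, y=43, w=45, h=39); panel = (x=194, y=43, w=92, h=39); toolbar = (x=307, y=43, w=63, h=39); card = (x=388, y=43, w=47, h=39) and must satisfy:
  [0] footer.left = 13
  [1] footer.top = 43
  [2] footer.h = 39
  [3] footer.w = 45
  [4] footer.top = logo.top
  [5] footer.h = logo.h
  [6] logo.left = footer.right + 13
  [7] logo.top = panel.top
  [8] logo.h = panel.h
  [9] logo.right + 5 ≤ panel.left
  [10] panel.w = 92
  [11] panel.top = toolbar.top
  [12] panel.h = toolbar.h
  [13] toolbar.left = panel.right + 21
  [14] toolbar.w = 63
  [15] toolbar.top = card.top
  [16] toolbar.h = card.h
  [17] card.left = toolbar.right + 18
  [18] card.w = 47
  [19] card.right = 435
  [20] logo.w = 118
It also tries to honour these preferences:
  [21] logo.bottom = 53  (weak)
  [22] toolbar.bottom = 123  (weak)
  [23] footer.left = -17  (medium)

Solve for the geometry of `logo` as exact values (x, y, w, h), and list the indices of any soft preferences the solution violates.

1. logo.y = 43  [footer.top = logo.top]
2. logo.h = 39  [footer.h = logo.h]
3. logo.x = 71  [logo.left = footer.right + 13]
4. logo.w = 118  [logo.w = 118]

logo = (x=71, y=43, w=118, h=39)
violated soft preferences: 21, 22, 23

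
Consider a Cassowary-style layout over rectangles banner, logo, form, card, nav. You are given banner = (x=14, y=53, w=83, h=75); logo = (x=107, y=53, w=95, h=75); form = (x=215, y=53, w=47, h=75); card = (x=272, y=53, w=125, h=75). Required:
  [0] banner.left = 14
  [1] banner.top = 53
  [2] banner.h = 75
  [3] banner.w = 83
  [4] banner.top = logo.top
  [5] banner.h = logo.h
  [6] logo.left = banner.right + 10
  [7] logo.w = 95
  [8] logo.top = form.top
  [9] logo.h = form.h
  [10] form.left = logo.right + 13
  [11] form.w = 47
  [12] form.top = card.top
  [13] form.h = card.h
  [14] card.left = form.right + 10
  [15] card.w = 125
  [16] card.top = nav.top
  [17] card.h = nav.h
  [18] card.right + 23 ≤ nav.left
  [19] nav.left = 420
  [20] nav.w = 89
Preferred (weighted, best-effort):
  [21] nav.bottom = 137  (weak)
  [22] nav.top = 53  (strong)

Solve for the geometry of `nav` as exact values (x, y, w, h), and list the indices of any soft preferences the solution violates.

1. nav.y = 53  [card.top = nav.top]
2. nav.h = 75  [card.h = nav.h]
3. nav.x = 420  [nav.left = 420]
4. nav.w = 89  [nav.w = 89]

nav = (x=420, y=53, w=89, h=75)
violated soft preferences: 21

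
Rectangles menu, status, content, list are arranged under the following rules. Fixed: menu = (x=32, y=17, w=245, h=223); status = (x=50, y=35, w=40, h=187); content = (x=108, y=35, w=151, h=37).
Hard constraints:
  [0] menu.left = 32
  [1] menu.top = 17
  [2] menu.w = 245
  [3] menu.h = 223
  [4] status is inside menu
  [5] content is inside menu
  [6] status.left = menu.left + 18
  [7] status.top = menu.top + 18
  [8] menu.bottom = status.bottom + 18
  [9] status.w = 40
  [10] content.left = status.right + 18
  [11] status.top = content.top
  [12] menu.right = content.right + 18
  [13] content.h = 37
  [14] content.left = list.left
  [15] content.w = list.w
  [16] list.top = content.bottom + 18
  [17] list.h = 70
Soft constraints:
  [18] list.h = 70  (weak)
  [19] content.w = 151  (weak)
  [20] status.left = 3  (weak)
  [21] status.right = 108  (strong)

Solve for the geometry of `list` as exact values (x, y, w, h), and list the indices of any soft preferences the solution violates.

1. list.x = 108  [content.left = list.left]
2. list.w = 151  [content.w = list.w]
3. list.y = 90  [list.top = content.bottom + 18]
4. list.h = 70  [list.h = 70]

list = (x=108, y=90, w=151, h=70)
violated soft preferences: 20, 21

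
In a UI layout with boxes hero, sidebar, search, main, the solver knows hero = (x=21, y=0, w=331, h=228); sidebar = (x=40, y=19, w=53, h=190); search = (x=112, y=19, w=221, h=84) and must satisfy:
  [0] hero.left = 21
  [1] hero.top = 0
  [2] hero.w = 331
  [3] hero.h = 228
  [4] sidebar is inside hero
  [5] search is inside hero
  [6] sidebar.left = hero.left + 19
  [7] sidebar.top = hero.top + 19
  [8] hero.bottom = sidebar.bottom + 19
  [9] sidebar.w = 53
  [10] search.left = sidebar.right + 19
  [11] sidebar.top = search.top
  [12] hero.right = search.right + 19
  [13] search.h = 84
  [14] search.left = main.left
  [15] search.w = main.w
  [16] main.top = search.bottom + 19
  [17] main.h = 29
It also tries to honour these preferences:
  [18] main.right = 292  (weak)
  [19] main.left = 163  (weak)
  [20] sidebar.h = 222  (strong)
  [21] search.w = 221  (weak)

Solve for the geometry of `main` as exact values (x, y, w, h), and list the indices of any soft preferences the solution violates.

1. main.x = 112  [search.left = main.left]
2. main.w = 221  [search.w = main.w]
3. main.y = 122  [main.top = search.bottom + 19]
4. main.h = 29  [main.h = 29]

main = (x=112, y=122, w=221, h=29)
violated soft preferences: 18, 19, 20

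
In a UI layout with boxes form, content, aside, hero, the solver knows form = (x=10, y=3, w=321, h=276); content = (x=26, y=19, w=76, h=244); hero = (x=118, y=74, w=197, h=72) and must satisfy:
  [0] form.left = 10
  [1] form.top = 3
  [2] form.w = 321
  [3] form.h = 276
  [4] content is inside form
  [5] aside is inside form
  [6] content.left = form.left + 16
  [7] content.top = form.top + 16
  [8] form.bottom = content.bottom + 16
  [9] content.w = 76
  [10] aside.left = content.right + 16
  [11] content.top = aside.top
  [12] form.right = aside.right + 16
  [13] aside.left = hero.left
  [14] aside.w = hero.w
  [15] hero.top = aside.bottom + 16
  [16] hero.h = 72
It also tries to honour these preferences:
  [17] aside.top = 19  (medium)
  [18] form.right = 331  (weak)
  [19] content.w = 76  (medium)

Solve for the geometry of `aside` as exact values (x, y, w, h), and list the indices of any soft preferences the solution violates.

aside = (x=118, y=19, w=197, h=39)
violated soft preferences: none

1. aside.x = 118  [aside.left = content.right + 16]
2. aside.y = 19  [content.top = aside.top]
3. aside.w = 197  [form.right = aside.right + 16]
4. aside.h = 39  [hero.top = aside.bottom + 16]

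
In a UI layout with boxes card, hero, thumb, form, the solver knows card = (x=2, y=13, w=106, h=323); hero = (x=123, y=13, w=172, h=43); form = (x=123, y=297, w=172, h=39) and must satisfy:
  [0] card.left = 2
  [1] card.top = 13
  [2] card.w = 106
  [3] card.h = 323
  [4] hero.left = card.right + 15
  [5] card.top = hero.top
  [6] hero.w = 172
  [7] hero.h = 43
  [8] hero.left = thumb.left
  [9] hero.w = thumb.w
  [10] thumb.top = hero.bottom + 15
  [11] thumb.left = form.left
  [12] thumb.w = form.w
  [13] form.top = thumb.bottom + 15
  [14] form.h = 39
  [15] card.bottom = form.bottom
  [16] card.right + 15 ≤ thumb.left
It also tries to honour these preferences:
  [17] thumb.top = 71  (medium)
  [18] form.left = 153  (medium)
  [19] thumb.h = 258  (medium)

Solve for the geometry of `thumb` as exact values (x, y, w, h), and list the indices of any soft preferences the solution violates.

thumb = (x=123, y=71, w=172, h=211)
violated soft preferences: 18, 19

1. thumb.x = 123  [hero.left = thumb.left]
2. thumb.w = 172  [hero.w = thumb.w]
3. thumb.y = 71  [thumb.top = hero.bottom + 15]
4. thumb.h = 211  [form.top = thumb.bottom + 15]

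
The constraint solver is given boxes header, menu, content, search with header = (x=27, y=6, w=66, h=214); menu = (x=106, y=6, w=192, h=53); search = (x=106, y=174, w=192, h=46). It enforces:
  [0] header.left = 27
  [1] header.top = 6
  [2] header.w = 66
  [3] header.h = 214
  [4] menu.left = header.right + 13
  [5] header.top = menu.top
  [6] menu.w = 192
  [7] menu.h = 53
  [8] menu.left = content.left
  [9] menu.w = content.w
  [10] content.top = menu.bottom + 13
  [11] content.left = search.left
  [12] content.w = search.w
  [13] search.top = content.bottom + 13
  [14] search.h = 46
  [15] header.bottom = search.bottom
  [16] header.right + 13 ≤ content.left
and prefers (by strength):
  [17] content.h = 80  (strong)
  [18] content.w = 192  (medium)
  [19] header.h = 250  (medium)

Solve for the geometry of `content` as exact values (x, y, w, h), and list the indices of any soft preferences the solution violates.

content = (x=106, y=72, w=192, h=89)
violated soft preferences: 17, 19

1. content.x = 106  [menu.left = content.left]
2. content.w = 192  [menu.w = content.w]
3. content.y = 72  [content.top = menu.bottom + 13]
4. content.h = 89  [search.top = content.bottom + 13]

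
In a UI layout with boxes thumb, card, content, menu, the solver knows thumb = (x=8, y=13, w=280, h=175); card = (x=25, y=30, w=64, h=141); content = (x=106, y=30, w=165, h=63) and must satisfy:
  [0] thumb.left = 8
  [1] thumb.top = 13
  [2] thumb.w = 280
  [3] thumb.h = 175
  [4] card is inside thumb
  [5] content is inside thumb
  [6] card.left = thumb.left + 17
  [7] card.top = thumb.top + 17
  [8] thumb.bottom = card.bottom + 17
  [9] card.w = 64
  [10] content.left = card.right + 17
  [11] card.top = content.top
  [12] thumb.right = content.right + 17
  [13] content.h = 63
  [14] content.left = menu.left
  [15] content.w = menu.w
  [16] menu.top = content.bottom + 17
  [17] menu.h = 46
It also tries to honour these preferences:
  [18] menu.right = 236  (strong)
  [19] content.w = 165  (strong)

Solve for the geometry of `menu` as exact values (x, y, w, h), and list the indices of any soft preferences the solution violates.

1. menu.x = 106  [content.left = menu.left]
2. menu.w = 165  [content.w = menu.w]
3. menu.y = 110  [menu.top = content.bottom + 17]
4. menu.h = 46  [menu.h = 46]

menu = (x=106, y=110, w=165, h=46)
violated soft preferences: 18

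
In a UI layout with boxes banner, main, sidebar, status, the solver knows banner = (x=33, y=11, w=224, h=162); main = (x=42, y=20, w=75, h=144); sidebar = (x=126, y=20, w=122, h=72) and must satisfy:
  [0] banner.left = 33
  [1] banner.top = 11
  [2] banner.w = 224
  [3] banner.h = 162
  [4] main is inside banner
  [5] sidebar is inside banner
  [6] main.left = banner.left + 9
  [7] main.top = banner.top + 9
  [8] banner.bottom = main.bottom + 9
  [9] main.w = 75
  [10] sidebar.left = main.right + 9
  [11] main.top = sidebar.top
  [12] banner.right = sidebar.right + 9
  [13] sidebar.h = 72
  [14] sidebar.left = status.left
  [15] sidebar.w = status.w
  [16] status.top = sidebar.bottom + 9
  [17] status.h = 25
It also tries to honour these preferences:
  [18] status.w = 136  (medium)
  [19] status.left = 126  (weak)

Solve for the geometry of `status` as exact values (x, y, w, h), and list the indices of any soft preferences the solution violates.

status = (x=126, y=101, w=122, h=25)
violated soft preferences: 18

1. status.x = 126  [sidebar.left = status.left]
2. status.w = 122  [sidebar.w = status.w]
3. status.y = 101  [status.top = sidebar.bottom + 9]
4. status.h = 25  [status.h = 25]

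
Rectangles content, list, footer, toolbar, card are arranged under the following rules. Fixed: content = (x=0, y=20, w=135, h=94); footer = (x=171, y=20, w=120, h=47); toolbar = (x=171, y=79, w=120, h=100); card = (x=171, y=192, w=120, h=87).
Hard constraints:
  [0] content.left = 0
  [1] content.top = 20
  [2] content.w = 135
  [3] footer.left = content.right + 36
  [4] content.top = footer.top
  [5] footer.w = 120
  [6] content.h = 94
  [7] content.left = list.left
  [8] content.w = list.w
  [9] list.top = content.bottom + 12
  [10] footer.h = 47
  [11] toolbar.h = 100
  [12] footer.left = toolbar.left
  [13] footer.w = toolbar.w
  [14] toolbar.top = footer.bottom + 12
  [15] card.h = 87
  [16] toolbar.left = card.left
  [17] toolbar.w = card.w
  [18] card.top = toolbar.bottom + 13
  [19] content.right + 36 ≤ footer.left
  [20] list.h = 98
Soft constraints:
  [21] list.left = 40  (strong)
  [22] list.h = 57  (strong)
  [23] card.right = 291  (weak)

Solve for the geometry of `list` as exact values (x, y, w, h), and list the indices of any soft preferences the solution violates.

list = (x=0, y=126, w=135, h=98)
violated soft preferences: 21, 22

1. list.x = 0  [content.left = list.left]
2. list.w = 135  [content.w = list.w]
3. list.y = 126  [list.top = content.bottom + 12]
4. list.h = 98  [list.h = 98]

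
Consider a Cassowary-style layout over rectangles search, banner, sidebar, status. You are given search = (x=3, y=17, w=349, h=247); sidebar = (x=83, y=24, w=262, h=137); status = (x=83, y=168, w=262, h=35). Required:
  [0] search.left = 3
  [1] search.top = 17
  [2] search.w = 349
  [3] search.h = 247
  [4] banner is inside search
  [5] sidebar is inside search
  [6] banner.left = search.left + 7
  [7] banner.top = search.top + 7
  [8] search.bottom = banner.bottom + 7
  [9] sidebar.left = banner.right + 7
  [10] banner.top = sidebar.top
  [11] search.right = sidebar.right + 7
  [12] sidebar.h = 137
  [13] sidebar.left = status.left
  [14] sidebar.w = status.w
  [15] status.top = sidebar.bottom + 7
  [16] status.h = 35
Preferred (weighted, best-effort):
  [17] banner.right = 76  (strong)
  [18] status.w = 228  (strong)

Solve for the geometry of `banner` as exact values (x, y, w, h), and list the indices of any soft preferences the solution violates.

banner = (x=10, y=24, w=66, h=233)
violated soft preferences: 18

1. banner.x = 10  [banner.left = search.left + 7]
2. banner.y = 24  [banner.top = search.top + 7]
3. banner.h = 233  [search.bottom = banner.bottom + 7]
4. banner.w = 66  [sidebar.left = banner.right + 7]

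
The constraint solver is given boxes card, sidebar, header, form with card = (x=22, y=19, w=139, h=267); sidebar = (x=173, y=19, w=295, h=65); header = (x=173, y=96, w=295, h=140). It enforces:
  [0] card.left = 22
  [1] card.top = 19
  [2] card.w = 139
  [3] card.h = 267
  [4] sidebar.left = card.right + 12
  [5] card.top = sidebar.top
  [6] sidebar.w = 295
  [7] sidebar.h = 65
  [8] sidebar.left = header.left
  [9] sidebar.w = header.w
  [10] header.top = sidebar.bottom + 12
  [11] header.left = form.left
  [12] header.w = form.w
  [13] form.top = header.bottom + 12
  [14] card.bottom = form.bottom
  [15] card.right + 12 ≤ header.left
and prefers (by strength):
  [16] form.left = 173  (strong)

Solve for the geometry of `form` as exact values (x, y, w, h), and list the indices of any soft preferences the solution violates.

form = (x=173, y=248, w=295, h=38)
violated soft preferences: none

1. form.x = 173  [header.left = form.left]
2. form.w = 295  [header.w = form.w]
3. form.y = 248  [form.top = header.bottom + 12]
4. form.h = 38  [card.bottom = form.bottom]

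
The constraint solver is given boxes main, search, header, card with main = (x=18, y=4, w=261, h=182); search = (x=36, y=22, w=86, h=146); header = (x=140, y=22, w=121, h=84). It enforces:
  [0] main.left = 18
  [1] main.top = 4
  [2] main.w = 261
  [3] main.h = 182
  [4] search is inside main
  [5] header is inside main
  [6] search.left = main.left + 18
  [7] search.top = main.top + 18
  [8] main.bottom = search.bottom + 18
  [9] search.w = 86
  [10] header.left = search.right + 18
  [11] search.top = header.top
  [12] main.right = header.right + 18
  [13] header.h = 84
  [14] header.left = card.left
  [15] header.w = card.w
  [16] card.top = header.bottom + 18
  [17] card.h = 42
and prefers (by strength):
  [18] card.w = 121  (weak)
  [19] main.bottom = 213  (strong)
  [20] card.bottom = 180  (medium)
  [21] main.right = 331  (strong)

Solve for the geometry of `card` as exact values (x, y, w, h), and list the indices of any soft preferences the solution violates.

1. card.x = 140  [header.left = card.left]
2. card.w = 121  [header.w = card.w]
3. card.y = 124  [card.top = header.bottom + 18]
4. card.h = 42  [card.h = 42]

card = (x=140, y=124, w=121, h=42)
violated soft preferences: 19, 20, 21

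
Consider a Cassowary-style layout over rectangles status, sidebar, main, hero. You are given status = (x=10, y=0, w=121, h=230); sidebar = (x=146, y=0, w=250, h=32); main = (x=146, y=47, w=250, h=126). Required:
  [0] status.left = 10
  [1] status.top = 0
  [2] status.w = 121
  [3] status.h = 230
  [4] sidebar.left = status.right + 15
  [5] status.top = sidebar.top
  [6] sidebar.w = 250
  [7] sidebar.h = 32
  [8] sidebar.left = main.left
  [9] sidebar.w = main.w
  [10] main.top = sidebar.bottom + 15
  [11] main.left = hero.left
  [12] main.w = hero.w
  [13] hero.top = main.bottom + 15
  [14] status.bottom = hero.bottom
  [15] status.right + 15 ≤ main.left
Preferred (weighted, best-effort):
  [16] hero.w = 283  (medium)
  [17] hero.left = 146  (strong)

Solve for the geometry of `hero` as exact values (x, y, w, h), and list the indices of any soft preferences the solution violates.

1. hero.x = 146  [main.left = hero.left]
2. hero.w = 250  [main.w = hero.w]
3. hero.y = 188  [hero.top = main.bottom + 15]
4. hero.h = 42  [status.bottom = hero.bottom]

hero = (x=146, y=188, w=250, h=42)
violated soft preferences: 16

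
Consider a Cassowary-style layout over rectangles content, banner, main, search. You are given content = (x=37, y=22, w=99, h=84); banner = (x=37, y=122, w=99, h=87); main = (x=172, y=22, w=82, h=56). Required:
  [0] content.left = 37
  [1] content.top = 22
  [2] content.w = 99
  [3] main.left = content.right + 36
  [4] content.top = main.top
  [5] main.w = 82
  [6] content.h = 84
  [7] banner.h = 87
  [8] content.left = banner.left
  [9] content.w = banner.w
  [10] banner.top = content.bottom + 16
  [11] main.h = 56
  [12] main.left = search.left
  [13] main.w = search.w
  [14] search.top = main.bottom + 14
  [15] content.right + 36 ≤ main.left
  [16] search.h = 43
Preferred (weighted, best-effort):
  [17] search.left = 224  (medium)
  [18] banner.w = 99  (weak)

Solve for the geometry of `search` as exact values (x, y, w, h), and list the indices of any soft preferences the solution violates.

search = (x=172, y=92, w=82, h=43)
violated soft preferences: 17

1. search.x = 172  [main.left = search.left]
2. search.w = 82  [main.w = search.w]
3. search.y = 92  [search.top = main.bottom + 14]
4. search.h = 43  [search.h = 43]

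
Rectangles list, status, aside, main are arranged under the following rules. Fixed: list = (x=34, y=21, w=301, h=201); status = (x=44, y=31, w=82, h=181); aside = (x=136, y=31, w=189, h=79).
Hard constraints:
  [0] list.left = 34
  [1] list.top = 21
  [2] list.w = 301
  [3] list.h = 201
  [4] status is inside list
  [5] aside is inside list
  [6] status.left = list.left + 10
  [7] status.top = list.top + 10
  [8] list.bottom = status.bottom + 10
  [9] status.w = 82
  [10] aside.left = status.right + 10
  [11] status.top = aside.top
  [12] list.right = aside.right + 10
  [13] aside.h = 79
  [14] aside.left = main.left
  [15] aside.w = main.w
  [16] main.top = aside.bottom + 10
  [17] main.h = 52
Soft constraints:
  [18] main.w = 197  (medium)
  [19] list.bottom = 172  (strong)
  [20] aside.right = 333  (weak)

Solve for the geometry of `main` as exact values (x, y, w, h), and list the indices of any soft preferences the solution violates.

main = (x=136, y=120, w=189, h=52)
violated soft preferences: 18, 19, 20

1. main.x = 136  [aside.left = main.left]
2. main.w = 189  [aside.w = main.w]
3. main.y = 120  [main.top = aside.bottom + 10]
4. main.h = 52  [main.h = 52]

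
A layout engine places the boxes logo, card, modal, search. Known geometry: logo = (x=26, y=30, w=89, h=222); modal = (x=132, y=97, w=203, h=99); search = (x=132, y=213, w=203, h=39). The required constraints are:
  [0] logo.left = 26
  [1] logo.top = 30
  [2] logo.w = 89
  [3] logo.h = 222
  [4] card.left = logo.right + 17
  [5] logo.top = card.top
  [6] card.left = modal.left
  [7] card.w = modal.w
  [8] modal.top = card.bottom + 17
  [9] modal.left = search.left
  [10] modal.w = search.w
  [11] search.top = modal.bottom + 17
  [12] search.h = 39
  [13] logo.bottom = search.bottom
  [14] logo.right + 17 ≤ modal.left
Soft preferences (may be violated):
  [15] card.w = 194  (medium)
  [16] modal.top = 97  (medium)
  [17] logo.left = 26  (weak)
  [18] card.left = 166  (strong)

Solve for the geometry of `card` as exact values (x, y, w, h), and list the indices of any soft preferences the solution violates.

1. card.x = 132  [card.left = logo.right + 17]
2. card.y = 30  [logo.top = card.top]
3. card.w = 203  [card.w = modal.w]
4. card.h = 50  [modal.top = card.bottom + 17]

card = (x=132, y=30, w=203, h=50)
violated soft preferences: 15, 18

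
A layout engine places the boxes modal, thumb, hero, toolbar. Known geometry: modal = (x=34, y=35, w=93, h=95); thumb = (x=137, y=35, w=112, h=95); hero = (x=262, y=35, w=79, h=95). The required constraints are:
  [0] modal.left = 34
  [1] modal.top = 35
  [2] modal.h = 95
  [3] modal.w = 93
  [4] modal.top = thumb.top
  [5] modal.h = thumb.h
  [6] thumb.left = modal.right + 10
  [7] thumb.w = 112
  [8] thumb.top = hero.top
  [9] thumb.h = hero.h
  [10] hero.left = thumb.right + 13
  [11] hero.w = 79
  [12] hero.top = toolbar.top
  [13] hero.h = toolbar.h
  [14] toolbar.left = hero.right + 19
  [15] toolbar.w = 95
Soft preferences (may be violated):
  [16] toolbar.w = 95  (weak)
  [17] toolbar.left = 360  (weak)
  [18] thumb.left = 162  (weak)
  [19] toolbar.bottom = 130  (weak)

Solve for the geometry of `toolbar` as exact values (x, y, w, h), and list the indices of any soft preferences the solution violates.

1. toolbar.y = 35  [hero.top = toolbar.top]
2. toolbar.h = 95  [hero.h = toolbar.h]
3. toolbar.x = 360  [toolbar.left = hero.right + 19]
4. toolbar.w = 95  [toolbar.w = 95]

toolbar = (x=360, y=35, w=95, h=95)
violated soft preferences: 18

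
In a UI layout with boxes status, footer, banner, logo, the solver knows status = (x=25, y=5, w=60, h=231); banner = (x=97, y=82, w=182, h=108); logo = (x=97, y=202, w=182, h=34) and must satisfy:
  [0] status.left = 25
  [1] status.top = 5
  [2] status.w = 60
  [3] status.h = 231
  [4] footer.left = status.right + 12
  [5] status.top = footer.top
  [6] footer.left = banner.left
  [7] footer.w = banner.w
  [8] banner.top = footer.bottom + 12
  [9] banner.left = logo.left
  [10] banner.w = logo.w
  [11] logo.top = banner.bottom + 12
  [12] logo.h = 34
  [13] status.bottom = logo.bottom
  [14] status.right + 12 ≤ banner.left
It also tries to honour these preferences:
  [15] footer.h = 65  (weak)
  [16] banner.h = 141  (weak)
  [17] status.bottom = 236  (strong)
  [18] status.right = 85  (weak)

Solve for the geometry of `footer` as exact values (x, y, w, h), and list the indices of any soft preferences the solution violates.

footer = (x=97, y=5, w=182, h=65)
violated soft preferences: 16

1. footer.x = 97  [footer.left = status.right + 12]
2. footer.y = 5  [status.top = footer.top]
3. footer.w = 182  [footer.w = banner.w]
4. footer.h = 65  [banner.top = footer.bottom + 12]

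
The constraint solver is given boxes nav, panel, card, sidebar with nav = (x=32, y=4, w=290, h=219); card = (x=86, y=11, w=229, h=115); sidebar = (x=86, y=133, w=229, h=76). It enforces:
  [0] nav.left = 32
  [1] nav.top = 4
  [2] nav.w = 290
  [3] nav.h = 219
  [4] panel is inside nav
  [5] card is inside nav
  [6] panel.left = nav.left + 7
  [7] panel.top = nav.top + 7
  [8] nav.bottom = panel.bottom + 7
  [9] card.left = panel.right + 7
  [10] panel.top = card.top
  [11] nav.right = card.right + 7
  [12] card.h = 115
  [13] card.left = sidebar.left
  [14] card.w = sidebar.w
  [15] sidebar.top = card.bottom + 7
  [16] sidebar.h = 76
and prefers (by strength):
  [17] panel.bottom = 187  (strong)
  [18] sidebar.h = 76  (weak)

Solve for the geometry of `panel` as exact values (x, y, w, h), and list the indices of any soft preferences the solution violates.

1. panel.x = 39  [panel.left = nav.left + 7]
2. panel.y = 11  [panel.top = nav.top + 7]
3. panel.h = 205  [nav.bottom = panel.bottom + 7]
4. panel.w = 40  [card.left = panel.right + 7]

panel = (x=39, y=11, w=40, h=205)
violated soft preferences: 17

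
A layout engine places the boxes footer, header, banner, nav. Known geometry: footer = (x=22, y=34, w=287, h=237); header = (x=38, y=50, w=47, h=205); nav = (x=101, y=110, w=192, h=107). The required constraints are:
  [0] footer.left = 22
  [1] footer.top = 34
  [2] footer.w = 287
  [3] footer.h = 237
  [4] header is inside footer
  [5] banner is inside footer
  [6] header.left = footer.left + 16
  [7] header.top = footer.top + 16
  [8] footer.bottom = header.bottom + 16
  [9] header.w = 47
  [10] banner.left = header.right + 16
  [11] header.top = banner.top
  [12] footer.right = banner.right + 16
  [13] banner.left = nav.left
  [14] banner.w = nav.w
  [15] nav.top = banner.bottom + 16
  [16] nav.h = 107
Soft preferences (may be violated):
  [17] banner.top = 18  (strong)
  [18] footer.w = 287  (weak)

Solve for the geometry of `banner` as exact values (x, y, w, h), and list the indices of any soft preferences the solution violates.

1. banner.x = 101  [banner.left = header.right + 16]
2. banner.y = 50  [header.top = banner.top]
3. banner.w = 192  [footer.right = banner.right + 16]
4. banner.h = 44  [nav.top = banner.bottom + 16]

banner = (x=101, y=50, w=192, h=44)
violated soft preferences: 17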